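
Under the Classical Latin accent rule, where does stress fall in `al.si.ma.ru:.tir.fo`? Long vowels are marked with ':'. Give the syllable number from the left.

5

Classical Latin: stress the penult if heavy (long vowel or closed), else the antepenult.
Weights: 4 ru: H, 5 tir H, 6 fo L.
The penult (syllable 5, tir) is heavy, so it takes stress.
Stress on syllable 5: al.si.ma.ru:.ˈtir.fo.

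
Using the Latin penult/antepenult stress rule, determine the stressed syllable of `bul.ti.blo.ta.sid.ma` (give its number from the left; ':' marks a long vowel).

5

Classical Latin: stress the penult if heavy (long vowel or closed), else the antepenult.
Weights: 4 ta L, 5 sid H, 6 ma L.
The penult (syllable 5, sid) is heavy, so it takes stress.
Stress on syllable 5: bul.ti.blo.ta.ˈsid.ma.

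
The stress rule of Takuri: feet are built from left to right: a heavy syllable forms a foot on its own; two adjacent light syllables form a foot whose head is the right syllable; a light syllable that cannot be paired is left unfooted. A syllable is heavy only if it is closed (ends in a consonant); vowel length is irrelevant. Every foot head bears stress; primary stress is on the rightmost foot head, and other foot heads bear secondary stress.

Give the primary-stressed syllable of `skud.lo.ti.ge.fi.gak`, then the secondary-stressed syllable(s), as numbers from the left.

primary 6, secondary 1, 3, 5

Weights: 1 skud H, 2 lo L, 3 ti L, 4 ge L, 5 fi L, 6 gak H.
Parse left to right (heavy = foot alone; LL = one foot; stranded L unfooted): (ˈskud) (lo.ˈti) (ge.ˈfi) (ˈgak).
Foot heads: 1, 3, 5, 6.
Primary stress on the rightmost head = syllable 6.
Secondary stress on 1, 3, 5: ˌskud.lo.ˌti.ge.ˌfi.ˈgak.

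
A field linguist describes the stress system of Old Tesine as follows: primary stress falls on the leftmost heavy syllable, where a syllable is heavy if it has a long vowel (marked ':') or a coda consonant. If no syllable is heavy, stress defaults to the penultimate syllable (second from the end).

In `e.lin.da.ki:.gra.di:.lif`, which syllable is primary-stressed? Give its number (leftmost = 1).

Weights: 1 e L, 2 lin H, 3 da L, 4 ki: H, 5 gra L, 6 di: H, 7 lif H.
Heavy syllables in the domain: 2, 4, 6, 7. The leftmost is syllable 2 (lin).
Primary stress: syllable 2 → e.ˈlin.da.ki:.gra.di:.lif.

2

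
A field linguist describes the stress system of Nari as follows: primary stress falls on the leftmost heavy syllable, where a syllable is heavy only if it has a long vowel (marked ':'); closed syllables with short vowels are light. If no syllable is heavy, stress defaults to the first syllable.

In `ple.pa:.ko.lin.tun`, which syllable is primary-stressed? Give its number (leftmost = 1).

2

Weights: 1 ple L, 2 pa: H, 3 ko L, 4 lin L, 5 tun L.
Heavy syllables in the domain: 2. The leftmost is syllable 2 (pa:).
Primary stress: syllable 2 → ple.ˈpa:.ko.lin.tun.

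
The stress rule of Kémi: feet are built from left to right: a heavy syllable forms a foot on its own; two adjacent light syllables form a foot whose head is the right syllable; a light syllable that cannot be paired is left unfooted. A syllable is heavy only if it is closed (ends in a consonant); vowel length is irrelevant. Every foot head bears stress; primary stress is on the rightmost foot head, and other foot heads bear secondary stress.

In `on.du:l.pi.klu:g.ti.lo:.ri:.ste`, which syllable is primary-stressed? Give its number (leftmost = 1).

Weights: 1 on H, 2 du:l H, 3 pi L, 4 klu:g H, 5 ti L, 6 lo: L, 7 ri: L, 8 ste L.
Parse left to right (heavy = foot alone; LL = one foot; stranded L unfooted): (ˈon) (ˈdu:l) pi (ˈklu:g) (ti.ˈlo:) (ri:.ˈste).
Foot heads: 1, 2, 4, 6, 8.
Primary stress on the rightmost head = syllable 8.
Primary stress: syllable 8 → on.du:l.pi.klu:g.ti.lo:.ri:.ˈste.

8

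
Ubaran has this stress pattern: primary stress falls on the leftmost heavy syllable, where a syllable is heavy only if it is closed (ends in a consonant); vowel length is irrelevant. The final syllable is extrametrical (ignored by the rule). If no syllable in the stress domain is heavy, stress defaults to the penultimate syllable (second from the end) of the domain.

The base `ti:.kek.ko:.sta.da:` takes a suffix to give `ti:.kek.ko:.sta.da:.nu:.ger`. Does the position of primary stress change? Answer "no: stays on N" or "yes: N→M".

no: stays on 2

Base `ti:.kek.ko:.sta.da:` (5 syllables):
  The final syllable (5, da:) is extrametrical; the stress domain is syllables 1–4.
  Weights: 1 ti: L, 2 kek H, 3 ko: L, 4 sta L.
  Heavy syllables in the domain: 2. The leftmost is syllable 2 (kek).
  → primary stress on syllable 2.
Suffixed `ti:.kek.ko:.sta.da:.nu:.ger` (7 syllables):
  The final syllable (7, ger) is extrametrical; the stress domain is syllables 1–6.
  Weights: 1 ti: L, 2 kek H, 3 ko: L, 4 sta L, 5 da: L, 6 nu: L.
  Heavy syllables in the domain: 2. The leftmost is syllable 2 (kek).
  → primary stress on syllable 2.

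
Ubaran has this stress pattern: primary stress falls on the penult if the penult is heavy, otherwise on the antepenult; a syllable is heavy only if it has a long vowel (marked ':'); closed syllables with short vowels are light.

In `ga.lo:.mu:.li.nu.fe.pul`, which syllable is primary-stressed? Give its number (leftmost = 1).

Weights: 5 nu L, 6 fe L, 7 pul L.
The penult (syllable 6, fe) is light, so stress falls on the antepenult (syllable 5, nu).
Primary stress: syllable 5 → ga.lo:.mu:.li.ˈnu.fe.pul.

5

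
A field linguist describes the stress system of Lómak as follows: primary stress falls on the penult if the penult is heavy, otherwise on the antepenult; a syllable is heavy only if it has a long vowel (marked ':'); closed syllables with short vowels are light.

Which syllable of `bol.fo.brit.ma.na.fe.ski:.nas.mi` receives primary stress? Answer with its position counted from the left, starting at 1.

Weights: 7 ski: H, 8 nas L, 9 mi L.
The penult (syllable 8, nas) is light, so stress falls on the antepenult (syllable 7, ski:).
Primary stress: syllable 7 → bol.fo.brit.ma.na.fe.ˈski:.nas.mi.

7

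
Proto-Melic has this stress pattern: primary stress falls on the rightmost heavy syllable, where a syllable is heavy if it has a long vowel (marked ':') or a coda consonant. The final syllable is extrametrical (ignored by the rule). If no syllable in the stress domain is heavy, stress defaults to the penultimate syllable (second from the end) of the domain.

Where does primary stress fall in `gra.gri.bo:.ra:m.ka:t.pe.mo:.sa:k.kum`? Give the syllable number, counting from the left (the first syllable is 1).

8

The final syllable (9, kum) is extrametrical; the stress domain is syllables 1–8.
Weights: 1 gra L, 2 gri L, 3 bo: H, 4 ra:m H, 5 ka:t H, 6 pe L, 7 mo: H, 8 sa:k H.
Heavy syllables in the domain: 3, 4, 5, 7, 8. The rightmost is syllable 8 (sa:k).
Primary stress: syllable 8 → gra.gri.bo:.ra:m.ka:t.pe.mo:.ˈsa:k.kum.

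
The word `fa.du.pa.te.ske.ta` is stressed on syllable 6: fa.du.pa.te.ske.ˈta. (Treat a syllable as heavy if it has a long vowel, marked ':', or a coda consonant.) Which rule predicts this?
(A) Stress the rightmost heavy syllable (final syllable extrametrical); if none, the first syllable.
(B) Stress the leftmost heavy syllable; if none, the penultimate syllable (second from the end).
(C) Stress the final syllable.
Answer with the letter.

Rule A → syllable 1 (observed: 6).
Rule B → syllable 5 (observed: 6).
Rule C → syllable 6 ✓.

C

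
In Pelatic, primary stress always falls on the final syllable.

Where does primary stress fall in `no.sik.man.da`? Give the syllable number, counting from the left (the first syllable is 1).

4

The word has 4 syllables; the final syllable is syllable 4 (da).
Primary stress: syllable 4 → no.sik.man.ˈda.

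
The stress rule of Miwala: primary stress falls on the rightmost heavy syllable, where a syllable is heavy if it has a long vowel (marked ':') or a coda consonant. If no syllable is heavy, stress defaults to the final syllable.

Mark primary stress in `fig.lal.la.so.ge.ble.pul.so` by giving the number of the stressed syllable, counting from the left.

Weights: 1 fig H, 2 lal H, 3 la L, 4 so L, 5 ge L, 6 ble L, 7 pul H, 8 so L.
Heavy syllables in the domain: 1, 2, 7. The rightmost is syllable 7 (pul).
Primary stress: syllable 7 → fig.lal.la.so.ge.ble.ˈpul.so.

7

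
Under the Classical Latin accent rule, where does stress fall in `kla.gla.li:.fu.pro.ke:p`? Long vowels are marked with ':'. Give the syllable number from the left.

4

Classical Latin: stress the penult if heavy (long vowel or closed), else the antepenult.
Weights: 4 fu L, 5 pro L, 6 ke:p H.
The penult (syllable 5, pro) is light, so stress falls on the antepenult (syllable 4, fu).
Stress on syllable 4: kla.gla.li:.ˈfu.pro.ke:p.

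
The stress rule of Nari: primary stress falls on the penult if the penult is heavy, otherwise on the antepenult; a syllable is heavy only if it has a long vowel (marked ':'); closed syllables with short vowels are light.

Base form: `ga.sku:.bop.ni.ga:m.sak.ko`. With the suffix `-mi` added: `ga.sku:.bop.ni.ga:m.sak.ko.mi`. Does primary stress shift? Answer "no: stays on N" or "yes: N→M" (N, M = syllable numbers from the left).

Base `ga.sku:.bop.ni.ga:m.sak.ko` (7 syllables):
  Weights: 5 ga:m H, 6 sak L, 7 ko L.
  The penult (syllable 6, sak) is light, so stress falls on the antepenult (syllable 5, ga:m).
  → primary stress on syllable 5.
Suffixed `ga.sku:.bop.ni.ga:m.sak.ko.mi` (8 syllables):
  Weights: 6 sak L, 7 ko L, 8 mi L.
  The penult (syllable 7, ko) is light, so stress falls on the antepenult (syllable 6, sak).
  → primary stress on syllable 6.

yes: 5→6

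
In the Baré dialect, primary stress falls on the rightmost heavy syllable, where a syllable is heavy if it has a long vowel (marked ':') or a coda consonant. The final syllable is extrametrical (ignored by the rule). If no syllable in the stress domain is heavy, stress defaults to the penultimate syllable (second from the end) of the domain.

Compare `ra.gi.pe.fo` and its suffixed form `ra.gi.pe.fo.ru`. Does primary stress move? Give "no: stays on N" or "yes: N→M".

Base `ra.gi.pe.fo` (4 syllables):
  The final syllable (4, fo) is extrametrical; the stress domain is syllables 1–3.
  Weights: 1 ra L, 2 gi L, 3 pe L.
  No heavy syllable in the domain; default to the penultimate syllable (second from the end) of the domain = syllable 2.
  → primary stress on syllable 2.
Suffixed `ra.gi.pe.fo.ru` (5 syllables):
  The final syllable (5, ru) is extrametrical; the stress domain is syllables 1–4.
  Weights: 1 ra L, 2 gi L, 3 pe L, 4 fo L.
  No heavy syllable in the domain; default to the penultimate syllable (second from the end) of the domain = syllable 3.
  → primary stress on syllable 3.

yes: 2→3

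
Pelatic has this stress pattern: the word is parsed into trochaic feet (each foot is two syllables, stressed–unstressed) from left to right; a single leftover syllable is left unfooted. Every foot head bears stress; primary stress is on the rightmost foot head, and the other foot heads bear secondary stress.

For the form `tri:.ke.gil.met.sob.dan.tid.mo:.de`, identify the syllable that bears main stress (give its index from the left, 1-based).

7

Parse left to right into trochaic (ˈσσ) feet: (ˈtri:.ke) (ˈgil.met) (ˈsob.dan) (ˈtid.mo:) de. Syllable 9 is left unfooted.
Foot heads (stressed positions): 1, 3, 5, 7.
End Rule Rightmost: primary stress on the rightmost head = syllable 7.
Primary stress: syllable 7 → tri:.ke.gil.met.sob.dan.ˈtid.mo:.de.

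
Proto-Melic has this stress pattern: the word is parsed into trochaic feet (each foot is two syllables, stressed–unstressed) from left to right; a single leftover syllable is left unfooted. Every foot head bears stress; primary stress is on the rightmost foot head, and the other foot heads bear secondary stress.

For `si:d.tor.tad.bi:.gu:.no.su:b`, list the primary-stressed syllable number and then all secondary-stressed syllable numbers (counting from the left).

primary 5, secondary 1, 3

Parse left to right into trochaic (ˈσσ) feet: (ˈsi:d.tor) (ˈtad.bi:) (ˈgu:.no) su:b. Syllable 7 is left unfooted.
Foot heads (stressed positions): 1, 3, 5.
End Rule Rightmost: primary stress on the rightmost head = syllable 5.
Secondary stress on 1, 3: ˌsi:d.tor.ˌtad.bi:.ˈgu:.no.su:b.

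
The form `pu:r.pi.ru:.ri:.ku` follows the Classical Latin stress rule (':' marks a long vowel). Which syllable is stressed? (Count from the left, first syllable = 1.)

4

Classical Latin: stress the penult if heavy (long vowel or closed), else the antepenult.
Weights: 3 ru: H, 4 ri: H, 5 ku L.
The penult (syllable 4, ri:) is heavy, so it takes stress.
Stress on syllable 4: pu:r.pi.ru:.ˈri:.ku.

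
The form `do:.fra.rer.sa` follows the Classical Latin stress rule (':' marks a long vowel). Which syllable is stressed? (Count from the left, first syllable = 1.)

Classical Latin: stress the penult if heavy (long vowel or closed), else the antepenult.
Weights: 2 fra L, 3 rer H, 4 sa L.
The penult (syllable 3, rer) is heavy, so it takes stress.
Stress on syllable 3: do:.fra.ˈrer.sa.

3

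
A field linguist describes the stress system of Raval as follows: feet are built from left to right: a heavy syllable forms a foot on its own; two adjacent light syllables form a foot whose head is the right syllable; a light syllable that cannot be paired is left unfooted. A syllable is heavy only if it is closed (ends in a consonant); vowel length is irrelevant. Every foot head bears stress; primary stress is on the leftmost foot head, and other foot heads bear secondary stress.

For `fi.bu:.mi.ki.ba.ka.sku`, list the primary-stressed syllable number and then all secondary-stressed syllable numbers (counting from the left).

Weights: 1 fi L, 2 bu: L, 3 mi L, 4 ki L, 5 ba L, 6 ka L, 7 sku L.
Parse left to right (heavy = foot alone; LL = one foot; stranded L unfooted): (fi.ˈbu:) (mi.ˈki) (ba.ˈka) sku.
Foot heads: 2, 4, 6.
Primary stress on the leftmost head = syllable 2.
Secondary stress on 4, 6: fi.ˈbu:.mi.ˌki.ba.ˌka.sku.

primary 2, secondary 4, 6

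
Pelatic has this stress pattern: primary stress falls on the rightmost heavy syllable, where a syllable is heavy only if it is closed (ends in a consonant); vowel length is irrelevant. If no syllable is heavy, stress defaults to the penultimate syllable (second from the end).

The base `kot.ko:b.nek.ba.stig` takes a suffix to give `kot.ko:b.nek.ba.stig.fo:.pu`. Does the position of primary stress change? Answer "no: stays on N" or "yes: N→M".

no: stays on 5

Base `kot.ko:b.nek.ba.stig` (5 syllables):
  Weights: 1 kot H, 2 ko:b H, 3 nek H, 4 ba L, 5 stig H.
  Heavy syllables in the domain: 1, 2, 3, 5. The rightmost is syllable 5 (stig).
  → primary stress on syllable 5.
Suffixed `kot.ko:b.nek.ba.stig.fo:.pu` (7 syllables):
  Weights: 1 kot H, 2 ko:b H, 3 nek H, 4 ba L, 5 stig H, 6 fo: L, 7 pu L.
  Heavy syllables in the domain: 1, 2, 3, 5. The rightmost is syllable 5 (stig).
  → primary stress on syllable 5.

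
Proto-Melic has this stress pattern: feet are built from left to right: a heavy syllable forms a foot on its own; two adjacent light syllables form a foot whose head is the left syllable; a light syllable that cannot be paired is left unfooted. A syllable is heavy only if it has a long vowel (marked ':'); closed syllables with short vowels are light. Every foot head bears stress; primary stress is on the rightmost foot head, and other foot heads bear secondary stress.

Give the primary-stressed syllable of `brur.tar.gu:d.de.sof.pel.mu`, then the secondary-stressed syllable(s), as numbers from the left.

primary 6, secondary 1, 3, 4

Weights: 1 brur L, 2 tar L, 3 gu:d H, 4 de L, 5 sof L, 6 pel L, 7 mu L.
Parse left to right (heavy = foot alone; LL = one foot; stranded L unfooted): (ˈbrur.tar) (ˈgu:d) (ˈde.sof) (ˈpel.mu).
Foot heads: 1, 3, 4, 6.
Primary stress on the rightmost head = syllable 6.
Secondary stress on 1, 3, 4: ˌbrur.tar.ˌgu:d.ˌde.sof.ˈpel.mu.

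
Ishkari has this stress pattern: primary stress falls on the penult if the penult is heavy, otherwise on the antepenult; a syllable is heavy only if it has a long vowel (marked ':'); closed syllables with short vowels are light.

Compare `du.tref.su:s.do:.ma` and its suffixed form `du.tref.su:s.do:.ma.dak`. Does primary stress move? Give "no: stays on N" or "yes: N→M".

no: stays on 4

Base `du.tref.su:s.do:.ma` (5 syllables):
  Weights: 3 su:s H, 4 do: H, 5 ma L.
  The penult (syllable 4, do:) is heavy, so it takes stress.
  → primary stress on syllable 4.
Suffixed `du.tref.su:s.do:.ma.dak` (6 syllables):
  Weights: 4 do: H, 5 ma L, 6 dak L.
  The penult (syllable 5, ma) is light, so stress falls on the antepenult (syllable 4, do:).
  → primary stress on syllable 4.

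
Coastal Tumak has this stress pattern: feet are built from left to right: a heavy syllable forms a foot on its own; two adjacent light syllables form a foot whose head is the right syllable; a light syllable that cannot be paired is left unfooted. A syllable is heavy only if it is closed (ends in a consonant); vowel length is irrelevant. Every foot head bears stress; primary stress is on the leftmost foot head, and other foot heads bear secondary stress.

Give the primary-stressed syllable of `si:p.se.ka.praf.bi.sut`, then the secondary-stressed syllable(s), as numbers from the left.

primary 1, secondary 3, 4, 6

Weights: 1 si:p H, 2 se L, 3 ka L, 4 praf H, 5 bi L, 6 sut H.
Parse left to right (heavy = foot alone; LL = one foot; stranded L unfooted): (ˈsi:p) (se.ˈka) (ˈpraf) bi (ˈsut).
Foot heads: 1, 3, 4, 6.
Primary stress on the leftmost head = syllable 1.
Secondary stress on 3, 4, 6: ˈsi:p.se.ˌka.ˌpraf.bi.ˌsut.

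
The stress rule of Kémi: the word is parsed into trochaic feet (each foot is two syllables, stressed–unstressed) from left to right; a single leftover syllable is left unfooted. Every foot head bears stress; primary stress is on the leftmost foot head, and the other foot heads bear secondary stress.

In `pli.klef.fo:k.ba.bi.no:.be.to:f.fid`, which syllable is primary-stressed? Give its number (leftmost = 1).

Parse left to right into trochaic (ˈσσ) feet: (ˈpli.klef) (ˈfo:k.ba) (ˈbi.no:) (ˈbe.to:f) fid. Syllable 9 is left unfooted.
Foot heads (stressed positions): 1, 3, 5, 7.
End Rule Leftmost: primary stress on the leftmost head = syllable 1.
Primary stress: syllable 1 → ˈpli.klef.fo:k.ba.bi.no:.be.to:f.fid.

1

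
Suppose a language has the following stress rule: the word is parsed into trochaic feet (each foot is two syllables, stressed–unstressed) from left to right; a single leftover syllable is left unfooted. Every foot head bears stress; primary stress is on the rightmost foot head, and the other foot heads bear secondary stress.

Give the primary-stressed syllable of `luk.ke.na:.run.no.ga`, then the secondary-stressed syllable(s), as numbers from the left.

Parse left to right into trochaic (ˈσσ) feet: (ˈluk.ke) (ˈna:.run) (ˈno.ga).
Foot heads (stressed positions): 1, 3, 5.
End Rule Rightmost: primary stress on the rightmost head = syllable 5.
Secondary stress on 1, 3: ˌluk.ke.ˌna:.run.ˈno.ga.

primary 5, secondary 1, 3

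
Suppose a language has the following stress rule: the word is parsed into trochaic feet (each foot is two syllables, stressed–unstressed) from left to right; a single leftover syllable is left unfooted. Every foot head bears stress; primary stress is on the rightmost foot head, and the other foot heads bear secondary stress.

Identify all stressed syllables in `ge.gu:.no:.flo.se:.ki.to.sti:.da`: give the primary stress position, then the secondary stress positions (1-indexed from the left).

primary 7, secondary 1, 3, 5

Parse left to right into trochaic (ˈσσ) feet: (ˈge.gu:) (ˈno:.flo) (ˈse:.ki) (ˈto.sti:) da. Syllable 9 is left unfooted.
Foot heads (stressed positions): 1, 3, 5, 7.
End Rule Rightmost: primary stress on the rightmost head = syllable 7.
Secondary stress on 1, 3, 5: ˌge.gu:.ˌno:.flo.ˌse:.ki.ˈto.sti:.da.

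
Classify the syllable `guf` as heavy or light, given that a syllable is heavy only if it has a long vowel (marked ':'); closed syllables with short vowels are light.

`guf`: short vowel, closed (coda /f/). Short vowel → light.

light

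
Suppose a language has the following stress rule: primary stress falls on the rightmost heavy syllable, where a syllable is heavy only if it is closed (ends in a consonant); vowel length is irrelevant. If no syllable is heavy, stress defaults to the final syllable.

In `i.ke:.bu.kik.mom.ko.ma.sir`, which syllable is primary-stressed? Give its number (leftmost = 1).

Weights: 1 i L, 2 ke: L, 3 bu L, 4 kik H, 5 mom H, 6 ko L, 7 ma L, 8 sir H.
Heavy syllables in the domain: 4, 5, 8. The rightmost is syllable 8 (sir).
Primary stress: syllable 8 → i.ke:.bu.kik.mom.ko.ma.ˈsir.

8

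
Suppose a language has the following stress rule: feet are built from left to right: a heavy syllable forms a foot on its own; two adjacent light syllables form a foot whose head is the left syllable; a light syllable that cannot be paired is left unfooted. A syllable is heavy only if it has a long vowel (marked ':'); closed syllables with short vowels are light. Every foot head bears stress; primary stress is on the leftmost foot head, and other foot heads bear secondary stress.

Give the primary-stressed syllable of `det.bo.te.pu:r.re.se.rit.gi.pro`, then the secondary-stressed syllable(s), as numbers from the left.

Weights: 1 det L, 2 bo L, 3 te L, 4 pu:r H, 5 re L, 6 se L, 7 rit L, 8 gi L, 9 pro L.
Parse left to right (heavy = foot alone; LL = one foot; stranded L unfooted): (ˈdet.bo) te (ˈpu:r) (ˈre.se) (ˈrit.gi) pro.
Foot heads: 1, 4, 5, 7.
Primary stress on the leftmost head = syllable 1.
Secondary stress on 4, 5, 7: ˈdet.bo.te.ˌpu:r.ˌre.se.ˌrit.gi.pro.

primary 1, secondary 4, 5, 7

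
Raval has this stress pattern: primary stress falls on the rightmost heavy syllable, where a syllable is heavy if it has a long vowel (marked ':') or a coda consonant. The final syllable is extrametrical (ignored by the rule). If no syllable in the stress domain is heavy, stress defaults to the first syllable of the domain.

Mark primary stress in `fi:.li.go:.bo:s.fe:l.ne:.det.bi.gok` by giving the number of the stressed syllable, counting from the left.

7

The final syllable (9, gok) is extrametrical; the stress domain is syllables 1–8.
Weights: 1 fi: H, 2 li L, 3 go: H, 4 bo:s H, 5 fe:l H, 6 ne: H, 7 det H, 8 bi L.
Heavy syllables in the domain: 1, 3, 4, 5, 6, 7. The rightmost is syllable 7 (det).
Primary stress: syllable 7 → fi:.li.go:.bo:s.fe:l.ne:.ˈdet.bi.gok.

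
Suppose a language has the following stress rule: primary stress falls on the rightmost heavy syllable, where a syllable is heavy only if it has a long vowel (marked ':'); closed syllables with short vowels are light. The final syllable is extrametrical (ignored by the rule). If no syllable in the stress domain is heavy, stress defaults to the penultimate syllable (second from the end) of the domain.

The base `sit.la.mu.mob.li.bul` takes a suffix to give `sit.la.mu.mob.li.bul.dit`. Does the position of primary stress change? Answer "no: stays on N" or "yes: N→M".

yes: 4→5

Base `sit.la.mu.mob.li.bul` (6 syllables):
  The final syllable (6, bul) is extrametrical; the stress domain is syllables 1–5.
  Weights: 1 sit L, 2 la L, 3 mu L, 4 mob L, 5 li L.
  No heavy syllable in the domain; default to the penultimate syllable (second from the end) of the domain = syllable 4.
  → primary stress on syllable 4.
Suffixed `sit.la.mu.mob.li.bul.dit` (7 syllables):
  The final syllable (7, dit) is extrametrical; the stress domain is syllables 1–6.
  Weights: 1 sit L, 2 la L, 3 mu L, 4 mob L, 5 li L, 6 bul L.
  No heavy syllable in the domain; default to the penultimate syllable (second from the end) of the domain = syllable 5.
  → primary stress on syllable 5.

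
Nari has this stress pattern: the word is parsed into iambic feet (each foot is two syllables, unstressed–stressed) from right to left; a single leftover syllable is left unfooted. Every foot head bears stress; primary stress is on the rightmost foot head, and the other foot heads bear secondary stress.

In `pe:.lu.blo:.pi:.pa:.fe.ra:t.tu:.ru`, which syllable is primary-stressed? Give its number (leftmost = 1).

9

Parse right to left into iambic (σˈσ) feet: pe: (lu.ˈblo:) (pi:.ˈpa:) (fe.ˈra:t) (tu:.ˈru). Syllable 1 is left unfooted.
Foot heads (stressed positions): 3, 5, 7, 9.
End Rule Rightmost: primary stress on the rightmost head = syllable 9.
Primary stress: syllable 9 → pe:.lu.blo:.pi:.pa:.fe.ra:t.tu:.ˈru.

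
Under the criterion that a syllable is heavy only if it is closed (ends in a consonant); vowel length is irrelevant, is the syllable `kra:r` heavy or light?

`kra:r`: long vowel, closed (coda /r/). Closed (coda /r/) → heavy.

heavy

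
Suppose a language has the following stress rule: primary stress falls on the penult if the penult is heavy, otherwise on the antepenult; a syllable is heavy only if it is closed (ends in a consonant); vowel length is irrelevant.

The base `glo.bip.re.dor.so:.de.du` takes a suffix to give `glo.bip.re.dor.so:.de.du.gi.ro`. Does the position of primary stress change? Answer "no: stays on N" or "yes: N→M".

yes: 5→7

Base `glo.bip.re.dor.so:.de.du` (7 syllables):
  Weights: 5 so: L, 6 de L, 7 du L.
  The penult (syllable 6, de) is light, so stress falls on the antepenult (syllable 5, so:).
  → primary stress on syllable 5.
Suffixed `glo.bip.re.dor.so:.de.du.gi.ro` (9 syllables):
  Weights: 7 du L, 8 gi L, 9 ro L.
  The penult (syllable 8, gi) is light, so stress falls on the antepenult (syllable 7, du).
  → primary stress on syllable 7.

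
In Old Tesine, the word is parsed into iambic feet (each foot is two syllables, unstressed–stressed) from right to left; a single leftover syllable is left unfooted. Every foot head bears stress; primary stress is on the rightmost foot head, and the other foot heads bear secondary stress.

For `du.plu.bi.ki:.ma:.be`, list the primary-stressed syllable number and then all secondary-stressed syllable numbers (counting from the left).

primary 6, secondary 2, 4

Parse right to left into iambic (σˈσ) feet: (du.ˈplu) (bi.ˈki:) (ma:.ˈbe).
Foot heads (stressed positions): 2, 4, 6.
End Rule Rightmost: primary stress on the rightmost head = syllable 6.
Secondary stress on 2, 4: du.ˌplu.bi.ˌki:.ma:.ˈbe.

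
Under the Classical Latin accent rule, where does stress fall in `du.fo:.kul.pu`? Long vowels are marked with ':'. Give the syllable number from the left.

3

Classical Latin: stress the penult if heavy (long vowel or closed), else the antepenult.
Weights: 2 fo: H, 3 kul H, 4 pu L.
The penult (syllable 3, kul) is heavy, so it takes stress.
Stress on syllable 3: du.fo:.ˈkul.pu.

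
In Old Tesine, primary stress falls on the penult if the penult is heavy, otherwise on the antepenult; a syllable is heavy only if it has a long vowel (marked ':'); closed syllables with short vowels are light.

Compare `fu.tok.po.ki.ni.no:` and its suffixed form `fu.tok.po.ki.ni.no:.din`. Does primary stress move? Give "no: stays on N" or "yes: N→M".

Base `fu.tok.po.ki.ni.no:` (6 syllables):
  Weights: 4 ki L, 5 ni L, 6 no: H.
  The penult (syllable 5, ni) is light, so stress falls on the antepenult (syllable 4, ki).
  → primary stress on syllable 4.
Suffixed `fu.tok.po.ki.ni.no:.din` (7 syllables):
  Weights: 5 ni L, 6 no: H, 7 din L.
  The penult (syllable 6, no:) is heavy, so it takes stress.
  → primary stress on syllable 6.

yes: 4→6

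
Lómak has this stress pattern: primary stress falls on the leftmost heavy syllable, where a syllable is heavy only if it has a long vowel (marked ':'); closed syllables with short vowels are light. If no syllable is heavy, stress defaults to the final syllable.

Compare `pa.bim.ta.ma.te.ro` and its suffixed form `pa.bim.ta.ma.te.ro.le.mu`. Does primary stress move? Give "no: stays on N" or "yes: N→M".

yes: 6→8

Base `pa.bim.ta.ma.te.ro` (6 syllables):
  Weights: 1 pa L, 2 bim L, 3 ta L, 4 ma L, 5 te L, 6 ro L.
  No heavy syllable in the domain; default to the final syllable = syllable 6.
  → primary stress on syllable 6.
Suffixed `pa.bim.ta.ma.te.ro.le.mu` (8 syllables):
  Weights: 1 pa L, 2 bim L, 3 ta L, 4 ma L, 5 te L, 6 ro L, 7 le L, 8 mu L.
  No heavy syllable in the domain; default to the final syllable = syllable 8.
  → primary stress on syllable 8.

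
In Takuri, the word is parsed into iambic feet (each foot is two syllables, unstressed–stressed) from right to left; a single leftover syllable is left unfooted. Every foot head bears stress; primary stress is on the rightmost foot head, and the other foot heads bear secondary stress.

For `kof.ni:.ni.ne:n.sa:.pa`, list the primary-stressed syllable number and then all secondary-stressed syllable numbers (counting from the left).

primary 6, secondary 2, 4

Parse right to left into iambic (σˈσ) feet: (kof.ˈni:) (ni.ˈne:n) (sa:.ˈpa).
Foot heads (stressed positions): 2, 4, 6.
End Rule Rightmost: primary stress on the rightmost head = syllable 6.
Secondary stress on 2, 4: kof.ˌni:.ni.ˌne:n.sa:.ˈpa.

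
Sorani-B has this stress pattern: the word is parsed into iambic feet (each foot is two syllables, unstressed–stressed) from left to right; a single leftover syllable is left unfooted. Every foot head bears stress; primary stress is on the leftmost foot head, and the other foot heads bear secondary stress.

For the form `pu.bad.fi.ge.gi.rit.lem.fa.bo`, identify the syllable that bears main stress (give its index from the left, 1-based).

2

Parse left to right into iambic (σˈσ) feet: (pu.ˈbad) (fi.ˈge) (gi.ˈrit) (lem.ˈfa) bo. Syllable 9 is left unfooted.
Foot heads (stressed positions): 2, 4, 6, 8.
End Rule Leftmost: primary stress on the leftmost head = syllable 2.
Primary stress: syllable 2 → pu.ˈbad.fi.ge.gi.rit.lem.fa.bo.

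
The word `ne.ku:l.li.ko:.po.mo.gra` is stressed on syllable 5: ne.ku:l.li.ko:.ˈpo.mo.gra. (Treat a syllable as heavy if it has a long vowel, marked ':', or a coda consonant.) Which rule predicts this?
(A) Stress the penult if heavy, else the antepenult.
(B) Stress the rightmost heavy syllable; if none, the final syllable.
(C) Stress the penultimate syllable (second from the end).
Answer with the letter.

A

Rule A → syllable 5 ✓.
Rule B → syllable 4 (observed: 5).
Rule C → syllable 6 (observed: 5).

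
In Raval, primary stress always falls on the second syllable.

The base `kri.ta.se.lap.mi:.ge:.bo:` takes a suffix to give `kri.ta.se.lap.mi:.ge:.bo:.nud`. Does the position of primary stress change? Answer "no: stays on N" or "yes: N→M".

no: stays on 2

Base `kri.ta.se.lap.mi:.ge:.bo:` (7 syllables):
  The word has 7 syllables; the second syllable is syllable 2 (ta).
  → primary stress on syllable 2.
Suffixed `kri.ta.se.lap.mi:.ge:.bo:.nud` (8 syllables):
  The word has 8 syllables; the second syllable is syllable 2 (ta).
  → primary stress on syllable 2.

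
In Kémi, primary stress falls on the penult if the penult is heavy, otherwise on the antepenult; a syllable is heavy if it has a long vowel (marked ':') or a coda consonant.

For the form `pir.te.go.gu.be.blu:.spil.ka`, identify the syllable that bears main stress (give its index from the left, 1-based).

7

Weights: 6 blu: H, 7 spil H, 8 ka L.
The penult (syllable 7, spil) is heavy, so it takes stress.
Primary stress: syllable 7 → pir.te.go.gu.be.blu:.ˈspil.ka.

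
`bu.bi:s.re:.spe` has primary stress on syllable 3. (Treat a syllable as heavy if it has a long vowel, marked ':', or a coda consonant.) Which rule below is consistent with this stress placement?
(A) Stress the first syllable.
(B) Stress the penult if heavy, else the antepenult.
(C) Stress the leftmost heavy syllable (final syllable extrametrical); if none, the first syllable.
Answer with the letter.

B

Rule A → syllable 1 (observed: 3).
Rule B → syllable 3 ✓.
Rule C → syllable 2 (observed: 3).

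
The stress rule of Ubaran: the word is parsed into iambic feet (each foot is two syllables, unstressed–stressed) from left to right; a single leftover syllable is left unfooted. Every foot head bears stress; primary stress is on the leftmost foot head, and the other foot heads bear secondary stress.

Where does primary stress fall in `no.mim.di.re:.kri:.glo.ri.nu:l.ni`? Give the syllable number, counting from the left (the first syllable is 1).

2

Parse left to right into iambic (σˈσ) feet: (no.ˈmim) (di.ˈre:) (kri:.ˈglo) (ri.ˈnu:l) ni. Syllable 9 is left unfooted.
Foot heads (stressed positions): 2, 4, 6, 8.
End Rule Leftmost: primary stress on the leftmost head = syllable 2.
Primary stress: syllable 2 → no.ˈmim.di.re:.kri:.glo.ri.nu:l.ni.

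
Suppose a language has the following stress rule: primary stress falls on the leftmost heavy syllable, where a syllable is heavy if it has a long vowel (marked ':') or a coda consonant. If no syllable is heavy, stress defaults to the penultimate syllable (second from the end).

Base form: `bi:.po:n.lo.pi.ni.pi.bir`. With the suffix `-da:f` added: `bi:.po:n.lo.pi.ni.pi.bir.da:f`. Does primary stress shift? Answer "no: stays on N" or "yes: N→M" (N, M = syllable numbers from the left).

no: stays on 1

Base `bi:.po:n.lo.pi.ni.pi.bir` (7 syllables):
  Weights: 1 bi: H, 2 po:n H, 3 lo L, 4 pi L, 5 ni L, 6 pi L, 7 bir H.
  Heavy syllables in the domain: 1, 2, 7. The leftmost is syllable 1 (bi:).
  → primary stress on syllable 1.
Suffixed `bi:.po:n.lo.pi.ni.pi.bir.da:f` (8 syllables):
  Weights: 1 bi: H, 2 po:n H, 3 lo L, 4 pi L, 5 ni L, 6 pi L, 7 bir H, 8 da:f H.
  Heavy syllables in the domain: 1, 2, 7, 8. The leftmost is syllable 1 (bi:).
  → primary stress on syllable 1.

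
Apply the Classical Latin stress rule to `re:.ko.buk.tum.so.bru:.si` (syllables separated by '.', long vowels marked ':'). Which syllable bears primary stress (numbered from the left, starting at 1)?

6

Classical Latin: stress the penult if heavy (long vowel or closed), else the antepenult.
Weights: 5 so L, 6 bru: H, 7 si L.
The penult (syllable 6, bru:) is heavy, so it takes stress.
Stress on syllable 6: re:.ko.buk.tum.so.ˈbru:.si.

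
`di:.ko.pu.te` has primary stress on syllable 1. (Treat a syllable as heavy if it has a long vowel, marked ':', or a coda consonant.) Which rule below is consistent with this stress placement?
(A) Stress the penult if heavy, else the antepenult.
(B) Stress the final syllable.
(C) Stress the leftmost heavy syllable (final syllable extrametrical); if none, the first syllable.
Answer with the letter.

Rule A → syllable 2 (observed: 1).
Rule B → syllable 4 (observed: 1).
Rule C → syllable 1 ✓.

C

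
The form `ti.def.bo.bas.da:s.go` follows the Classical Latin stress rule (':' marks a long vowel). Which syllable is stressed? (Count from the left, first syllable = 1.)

5

Classical Latin: stress the penult if heavy (long vowel or closed), else the antepenult.
Weights: 4 bas H, 5 da:s H, 6 go L.
The penult (syllable 5, da:s) is heavy, so it takes stress.
Stress on syllable 5: ti.def.bo.bas.ˈda:s.go.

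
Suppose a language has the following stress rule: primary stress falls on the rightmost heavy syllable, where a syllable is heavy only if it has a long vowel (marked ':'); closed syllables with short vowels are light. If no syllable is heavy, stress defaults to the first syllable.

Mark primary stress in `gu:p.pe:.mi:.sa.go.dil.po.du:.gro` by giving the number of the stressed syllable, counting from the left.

Weights: 1 gu:p H, 2 pe: H, 3 mi: H, 4 sa L, 5 go L, 6 dil L, 7 po L, 8 du: H, 9 gro L.
Heavy syllables in the domain: 1, 2, 3, 8. The rightmost is syllable 8 (du:).
Primary stress: syllable 8 → gu:p.pe:.mi:.sa.go.dil.po.ˈdu:.gro.

8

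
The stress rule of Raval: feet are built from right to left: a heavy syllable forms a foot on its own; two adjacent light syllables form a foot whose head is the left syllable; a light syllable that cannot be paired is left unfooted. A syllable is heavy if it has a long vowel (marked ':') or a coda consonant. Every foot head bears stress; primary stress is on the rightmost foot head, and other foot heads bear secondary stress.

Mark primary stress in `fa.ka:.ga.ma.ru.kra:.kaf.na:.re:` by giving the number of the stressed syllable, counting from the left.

Weights: 1 fa L, 2 ka: H, 3 ga L, 4 ma L, 5 ru L, 6 kra: H, 7 kaf H, 8 na: H, 9 re: H.
Parse right to left (heavy = foot alone; LL = one foot; stranded L unfooted): fa (ˈka:) ga (ˈma.ru) (ˈkra:) (ˈkaf) (ˈna:) (ˈre:).
Foot heads: 2, 4, 6, 7, 8, 9.
Primary stress on the rightmost head = syllable 9.
Primary stress: syllable 9 → fa.ka:.ga.ma.ru.kra:.kaf.na:.ˈre:.

9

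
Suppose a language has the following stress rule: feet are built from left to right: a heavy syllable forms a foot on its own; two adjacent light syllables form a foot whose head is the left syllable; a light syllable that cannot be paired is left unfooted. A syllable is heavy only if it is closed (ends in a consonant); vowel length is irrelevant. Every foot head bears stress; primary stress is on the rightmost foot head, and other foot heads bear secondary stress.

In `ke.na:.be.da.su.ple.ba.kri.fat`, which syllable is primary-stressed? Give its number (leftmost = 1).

9

Weights: 1 ke L, 2 na: L, 3 be L, 4 da L, 5 su L, 6 ple L, 7 ba L, 8 kri L, 9 fat H.
Parse left to right (heavy = foot alone; LL = one foot; stranded L unfooted): (ˈke.na:) (ˈbe.da) (ˈsu.ple) (ˈba.kri) (ˈfat).
Foot heads: 1, 3, 5, 7, 9.
Primary stress on the rightmost head = syllable 9.
Primary stress: syllable 9 → ke.na:.be.da.su.ple.ba.kri.ˈfat.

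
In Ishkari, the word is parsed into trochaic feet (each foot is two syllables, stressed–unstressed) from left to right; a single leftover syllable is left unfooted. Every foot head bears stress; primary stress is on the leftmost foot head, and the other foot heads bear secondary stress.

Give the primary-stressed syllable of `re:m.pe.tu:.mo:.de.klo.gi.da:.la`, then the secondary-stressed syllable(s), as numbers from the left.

primary 1, secondary 3, 5, 7

Parse left to right into trochaic (ˈσσ) feet: (ˈre:m.pe) (ˈtu:.mo:) (ˈde.klo) (ˈgi.da:) la. Syllable 9 is left unfooted.
Foot heads (stressed positions): 1, 3, 5, 7.
End Rule Leftmost: primary stress on the leftmost head = syllable 1.
Secondary stress on 3, 5, 7: ˈre:m.pe.ˌtu:.mo:.ˌde.klo.ˌgi.da:.la.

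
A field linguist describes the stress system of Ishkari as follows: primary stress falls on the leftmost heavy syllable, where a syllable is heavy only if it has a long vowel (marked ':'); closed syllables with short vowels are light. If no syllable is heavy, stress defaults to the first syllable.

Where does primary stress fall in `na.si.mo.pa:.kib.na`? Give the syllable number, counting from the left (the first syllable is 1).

Weights: 1 na L, 2 si L, 3 mo L, 4 pa: H, 5 kib L, 6 na L.
Heavy syllables in the domain: 4. The leftmost is syllable 4 (pa:).
Primary stress: syllable 4 → na.si.mo.ˈpa:.kib.na.

4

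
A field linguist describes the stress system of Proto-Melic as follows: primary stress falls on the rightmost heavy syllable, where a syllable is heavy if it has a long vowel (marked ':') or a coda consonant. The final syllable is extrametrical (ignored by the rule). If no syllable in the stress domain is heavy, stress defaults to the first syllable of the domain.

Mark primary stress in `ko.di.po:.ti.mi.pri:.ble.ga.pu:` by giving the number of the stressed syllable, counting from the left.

The final syllable (9, pu:) is extrametrical; the stress domain is syllables 1–8.
Weights: 1 ko L, 2 di L, 3 po: H, 4 ti L, 5 mi L, 6 pri: H, 7 ble L, 8 ga L.
Heavy syllables in the domain: 3, 6. The rightmost is syllable 6 (pri:).
Primary stress: syllable 6 → ko.di.po:.ti.mi.ˈpri:.ble.ga.pu:.

6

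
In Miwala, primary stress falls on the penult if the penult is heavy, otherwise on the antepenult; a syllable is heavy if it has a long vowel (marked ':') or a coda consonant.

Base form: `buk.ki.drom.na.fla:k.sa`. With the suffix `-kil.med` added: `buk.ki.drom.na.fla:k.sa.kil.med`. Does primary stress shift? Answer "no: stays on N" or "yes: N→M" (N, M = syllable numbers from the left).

Base `buk.ki.drom.na.fla:k.sa` (6 syllables):
  Weights: 4 na L, 5 fla:k H, 6 sa L.
  The penult (syllable 5, fla:k) is heavy, so it takes stress.
  → primary stress on syllable 5.
Suffixed `buk.ki.drom.na.fla:k.sa.kil.med` (8 syllables):
  Weights: 6 sa L, 7 kil H, 8 med H.
  The penult (syllable 7, kil) is heavy, so it takes stress.
  → primary stress on syllable 7.

yes: 5→7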